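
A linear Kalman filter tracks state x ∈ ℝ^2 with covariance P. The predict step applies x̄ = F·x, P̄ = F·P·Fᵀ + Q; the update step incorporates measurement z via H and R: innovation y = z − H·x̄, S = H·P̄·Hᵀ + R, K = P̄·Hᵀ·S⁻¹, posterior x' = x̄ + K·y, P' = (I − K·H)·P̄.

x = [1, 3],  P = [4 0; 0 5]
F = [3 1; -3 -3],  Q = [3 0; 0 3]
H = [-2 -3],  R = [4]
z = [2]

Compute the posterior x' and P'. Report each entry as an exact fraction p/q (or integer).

x' = [257/162, -49/27]
P' = [10031/324 -1129/54; -1129/54 131/9]

x̄ = F·x = [6, -12]
P̄ = F·P·Fᵀ + Q = [44 -51; -51 84]
y = z − H·x̄ = [-22]
S = H·P̄·Hᵀ + R = [324]
K = P̄·Hᵀ·S⁻¹ = [65/324; -25/54]
x' = x̄ + K·y = [257/162, -49/27]
P' = (I − K·H)·P̄ = [10031/324 -1129/54; -1129/54 131/9]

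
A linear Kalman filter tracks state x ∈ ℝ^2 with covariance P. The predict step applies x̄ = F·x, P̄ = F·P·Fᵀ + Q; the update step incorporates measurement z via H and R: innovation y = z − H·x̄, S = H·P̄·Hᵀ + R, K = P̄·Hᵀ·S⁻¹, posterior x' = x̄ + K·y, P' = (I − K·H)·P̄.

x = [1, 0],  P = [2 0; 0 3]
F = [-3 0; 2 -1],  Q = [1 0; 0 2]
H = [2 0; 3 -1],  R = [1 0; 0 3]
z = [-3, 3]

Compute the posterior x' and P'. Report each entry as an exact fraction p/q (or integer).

x' = [-771/899, -3018/899]
P' = [160/899 273/899; 273/899 2202/899]

x̄ = F·x = [-3, 2]
P̄ = F·P·Fᵀ + Q = [19 -12; -12 13]
y = z − H·x̄ = [3, 14]
S = H·P̄·Hᵀ + R = [77 138; 138 259]
K = P̄·Hᵀ·S⁻¹ = [320/899 69/899; 546/899 -461/899]
x' = x̄ + K·y = [-771/899, -3018/899]
P' = (I − K·H)·P̄ = [160/899 273/899; 273/899 2202/899]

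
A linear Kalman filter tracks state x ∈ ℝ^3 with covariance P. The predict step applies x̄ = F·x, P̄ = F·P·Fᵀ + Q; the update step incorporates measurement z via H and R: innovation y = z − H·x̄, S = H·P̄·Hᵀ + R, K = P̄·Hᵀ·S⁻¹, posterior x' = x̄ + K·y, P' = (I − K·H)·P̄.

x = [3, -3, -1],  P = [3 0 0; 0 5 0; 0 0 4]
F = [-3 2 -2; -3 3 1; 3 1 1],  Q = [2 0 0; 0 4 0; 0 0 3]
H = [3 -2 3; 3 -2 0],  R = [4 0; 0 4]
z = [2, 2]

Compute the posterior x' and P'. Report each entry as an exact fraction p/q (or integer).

x' = [-455350/41239, -721630/41239, 4604/41239]
P' = [1405582/41239 2080607/41239 -22856/41239; 2080607/41239 6239729/82478 -7402/41239; -22856/41239 -7402/41239 35840/41239]

x̄ = F·x = [-13, -19, 5]
P̄ = F·P·Fᵀ + Q = [65 49 -25; 49 80 -8; -25 -8 39]
y = z − H·x̄ = [-12, 3]
S = H·P̄·Hᵀ + R = [318 140; 140 321]
K = P̄·Hᵀ·S⁻¹ = [-3259/41239 13883/41239; -10057/82478 523/41239; 13439/41239 -13441/41239]
x' = x̄ + K·y = [-455350/41239, -721630/41239, 4604/41239]
P' = (I − K·H)·P̄ = [1405582/41239 2080607/41239 -22856/41239; 2080607/41239 6239729/82478 -7402/41239; -22856/41239 -7402/41239 35840/41239]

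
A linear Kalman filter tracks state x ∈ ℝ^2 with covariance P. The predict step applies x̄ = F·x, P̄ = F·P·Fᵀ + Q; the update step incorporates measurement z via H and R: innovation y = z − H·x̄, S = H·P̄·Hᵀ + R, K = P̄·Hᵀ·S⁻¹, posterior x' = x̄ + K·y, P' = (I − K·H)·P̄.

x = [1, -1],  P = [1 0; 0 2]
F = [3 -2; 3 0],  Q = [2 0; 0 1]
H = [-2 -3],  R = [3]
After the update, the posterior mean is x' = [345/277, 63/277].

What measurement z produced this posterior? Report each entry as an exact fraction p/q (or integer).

z = [-3]

x̄ = F·x = [5, 3]
P̄ = F·P·Fᵀ + Q = [19 9; 9 10]
S = H·P̄·Hᵀ + R = [277]
K = P̄·Hᵀ·S⁻¹ = [-65/277; -48/277]
x' − x̄ = [-1040/277, -768/277] = K·y
y = (KᵀK)⁻¹·Kᵀ·(x' − x̄) = [16]
z = y + H·x̄ = [16] + [-19] = [-3]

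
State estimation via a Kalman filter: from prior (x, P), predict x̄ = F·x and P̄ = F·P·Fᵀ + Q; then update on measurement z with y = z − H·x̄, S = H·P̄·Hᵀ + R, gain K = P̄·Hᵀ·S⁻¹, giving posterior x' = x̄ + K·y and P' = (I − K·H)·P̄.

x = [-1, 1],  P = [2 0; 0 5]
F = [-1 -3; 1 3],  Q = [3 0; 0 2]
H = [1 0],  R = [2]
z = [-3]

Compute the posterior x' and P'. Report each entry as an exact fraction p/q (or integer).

x̄ = F·x = [-2, 2]
P̄ = F·P·Fᵀ + Q = [50 -47; -47 49]
y = z − H·x̄ = [-1]
S = H·P̄·Hᵀ + R = [52]
K = P̄·Hᵀ·S⁻¹ = [25/26; -47/52]
x' = x̄ + K·y = [-77/26, 151/52]
P' = (I − K·H)·P̄ = [25/13 -47/26; -47/26 339/52]

x' = [-77/26, 151/52]
P' = [25/13 -47/26; -47/26 339/52]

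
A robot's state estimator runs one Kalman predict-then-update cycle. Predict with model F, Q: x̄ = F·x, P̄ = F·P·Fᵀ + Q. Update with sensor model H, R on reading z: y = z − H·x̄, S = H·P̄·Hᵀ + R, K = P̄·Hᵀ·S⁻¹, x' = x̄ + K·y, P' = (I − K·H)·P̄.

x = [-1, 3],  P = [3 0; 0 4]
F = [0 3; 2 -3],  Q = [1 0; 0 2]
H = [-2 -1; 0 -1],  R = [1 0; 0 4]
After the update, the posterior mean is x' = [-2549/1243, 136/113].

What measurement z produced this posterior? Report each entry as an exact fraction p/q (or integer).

x̄ = F·x = [9, -11]
P̄ = F·P·Fᵀ + Q = [37 -36; -36 50]
S = H·P̄·Hᵀ + R = [55 -22; -22 54]
K = P̄·Hᵀ·S⁻¹ = [-630/1243 52/113; 4/113 -103/113]
x' − x̄ = [-13736/1243, 1379/113] = K·y
y = (KᵀK)⁻¹·Kᵀ·(x' − x̄) = [10, -13]
z = y + H·x̄ = [10, -13] + [-7, 11] = [3, -2]

z = [3, -2]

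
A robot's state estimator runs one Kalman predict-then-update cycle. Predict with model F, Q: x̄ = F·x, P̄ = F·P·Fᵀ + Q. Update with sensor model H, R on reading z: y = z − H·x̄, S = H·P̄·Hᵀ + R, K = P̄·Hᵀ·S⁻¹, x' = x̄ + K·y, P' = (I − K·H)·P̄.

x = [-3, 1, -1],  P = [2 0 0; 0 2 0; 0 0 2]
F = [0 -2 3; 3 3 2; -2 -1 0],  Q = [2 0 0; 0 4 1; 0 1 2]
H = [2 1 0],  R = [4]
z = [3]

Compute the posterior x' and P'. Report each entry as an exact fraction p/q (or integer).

x' = [89/41, -76/41, 631/164]
P' = [364/41 -672/41 290/41; -672/41 1392/41 -589/41; 290/41 -589/41 1887/164]

x̄ = F·x = [-5, -8, 5]
P̄ = F·P·Fᵀ + Q = [28 0 4; 0 48 -17; 4 -17 12]
y = z − H·x̄ = [21]
S = H·P̄·Hᵀ + R = [164]
K = P̄·Hᵀ·S⁻¹ = [14/41; 12/41; -9/164]
x' = x̄ + K·y = [89/41, -76/41, 631/164]
P' = (I − K·H)·P̄ = [364/41 -672/41 290/41; -672/41 1392/41 -589/41; 290/41 -589/41 1887/164]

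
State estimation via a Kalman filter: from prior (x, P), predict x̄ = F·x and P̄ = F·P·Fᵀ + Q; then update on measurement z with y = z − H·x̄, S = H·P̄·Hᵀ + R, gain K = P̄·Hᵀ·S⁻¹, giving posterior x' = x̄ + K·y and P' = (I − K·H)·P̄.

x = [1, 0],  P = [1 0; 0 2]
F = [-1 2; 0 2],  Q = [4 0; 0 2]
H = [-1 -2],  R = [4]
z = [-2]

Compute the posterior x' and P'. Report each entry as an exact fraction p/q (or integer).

x' = [-2/89, 84/89]
P' = [316/89 -100/89; -100/89 106/89]

x̄ = F·x = [-1, 0]
P̄ = F·P·Fᵀ + Q = [13 8; 8 10]
y = z − H·x̄ = [-3]
S = H·P̄·Hᵀ + R = [89]
K = P̄·Hᵀ·S⁻¹ = [-29/89; -28/89]
x' = x̄ + K·y = [-2/89, 84/89]
P' = (I − K·H)·P̄ = [316/89 -100/89; -100/89 106/89]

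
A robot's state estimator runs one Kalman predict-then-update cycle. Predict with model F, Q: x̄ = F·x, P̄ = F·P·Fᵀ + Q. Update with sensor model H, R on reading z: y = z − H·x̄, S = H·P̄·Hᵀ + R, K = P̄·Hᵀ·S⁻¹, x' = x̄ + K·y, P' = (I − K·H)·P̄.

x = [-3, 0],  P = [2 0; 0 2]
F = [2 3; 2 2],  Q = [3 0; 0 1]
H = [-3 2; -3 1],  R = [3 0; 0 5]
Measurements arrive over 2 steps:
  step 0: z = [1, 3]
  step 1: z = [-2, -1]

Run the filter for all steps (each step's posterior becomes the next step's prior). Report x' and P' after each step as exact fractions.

step 0: x̄ = F·x = [-6, -6]
step 0: P̄ = F·P·Fᵀ + Q = [29 20; 20 17]
step 0: y = z − H·x̄ = [-5, -9]
step 0: S = H·P̄·Hᵀ + R = [92 115; 115 163]
step 0: K = P̄·Hᵀ·S⁻¹ = [4/161 -3/7; 101/253 -6/11]
step 0: x' = x̄ + K·y = [-365/161, -71/23]
step 0: P' = (I − K·H)·P̄ = [234/161 51/23; 51/23 993/253]
step 1: x̄ = F·x = [-2221/161, -1724/161]
step 1: P̄ = F·P·Fᵀ + Q = [125292/1771 91272/1771; 91272/1771 71287/1771]
step 1: y = z − H·x̄ = [-3537/161, -5100/161]
step 1: S = H·P̄·Hᵀ + R = [322825/1771 448754/1771; 448754/1771 660138/1771]
step 1: K = P̄·Hᵀ·S⁻¹ = [25800/3311377 -1445166/3311377; 1199285/3311377 -3662367/6622754]
step 1: x' = x̄ + K·y = [-468797/3311377, -3799063/3311377]
step 1: P' = (I − K·H)·P̄ = [4843020/3311377 7303230/3311377; 7303230/3311377 25507545/6622754]

step 0: x' = [-365/161, -71/23], P' = [234/161 51/23; 51/23 993/253]
step 1: x' = [-468797/3311377, -3799063/3311377], P' = [4843020/3311377 7303230/3311377; 7303230/3311377 25507545/6622754]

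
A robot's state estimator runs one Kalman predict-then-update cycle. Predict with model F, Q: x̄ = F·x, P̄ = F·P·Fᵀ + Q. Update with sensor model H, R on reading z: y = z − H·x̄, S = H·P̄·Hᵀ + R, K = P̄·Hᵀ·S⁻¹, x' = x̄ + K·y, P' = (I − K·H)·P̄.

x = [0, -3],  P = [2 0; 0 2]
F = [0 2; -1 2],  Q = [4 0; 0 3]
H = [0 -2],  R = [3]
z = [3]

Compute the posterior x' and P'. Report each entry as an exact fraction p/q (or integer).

x̄ = F·x = [-6, -6]
P̄ = F·P·Fᵀ + Q = [12 8; 8 13]
y = z − H·x̄ = [-9]
S = H·P̄·Hᵀ + R = [55]
K = P̄·Hᵀ·S⁻¹ = [-16/55; -26/55]
x' = x̄ + K·y = [-186/55, -96/55]
P' = (I − K·H)·P̄ = [404/55 24/55; 24/55 39/55]

x' = [-186/55, -96/55]
P' = [404/55 24/55; 24/55 39/55]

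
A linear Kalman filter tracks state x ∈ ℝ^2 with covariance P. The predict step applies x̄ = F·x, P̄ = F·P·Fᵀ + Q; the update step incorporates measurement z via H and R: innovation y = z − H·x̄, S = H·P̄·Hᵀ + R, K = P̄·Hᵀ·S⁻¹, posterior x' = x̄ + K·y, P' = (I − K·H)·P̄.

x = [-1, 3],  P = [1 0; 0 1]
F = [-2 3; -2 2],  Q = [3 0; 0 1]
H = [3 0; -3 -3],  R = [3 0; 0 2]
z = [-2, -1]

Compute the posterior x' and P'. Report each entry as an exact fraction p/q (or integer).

x' = [-747/1691, 1320/1691]
P' = [428/1691 -376/1691; -376/1691 678/1691]

x̄ = F·x = [11, 8]
P̄ = F·P·Fᵀ + Q = [16 10; 10 9]
y = z − H·x̄ = [-35, 56]
S = H·P̄·Hᵀ + R = [147 -234; -234 407]
K = P̄·Hᵀ·S⁻¹ = [428/1691 -78/1691; -376/1691 -453/1691]
x' = x̄ + K·y = [-747/1691, 1320/1691]
P' = (I − K·H)·P̄ = [428/1691 -376/1691; -376/1691 678/1691]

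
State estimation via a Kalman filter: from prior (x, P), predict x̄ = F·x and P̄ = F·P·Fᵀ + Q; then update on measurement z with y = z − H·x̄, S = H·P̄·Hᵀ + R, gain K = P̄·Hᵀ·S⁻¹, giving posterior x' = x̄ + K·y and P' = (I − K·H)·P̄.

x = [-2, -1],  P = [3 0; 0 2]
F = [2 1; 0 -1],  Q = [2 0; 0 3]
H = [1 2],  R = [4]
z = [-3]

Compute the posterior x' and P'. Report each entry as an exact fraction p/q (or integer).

x̄ = F·x = [-5, 1]
P̄ = F·P·Fᵀ + Q = [16 -2; -2 5]
y = z − H·x̄ = [0]
S = H·P̄·Hᵀ + R = [32]
K = P̄·Hᵀ·S⁻¹ = [3/8; 1/4]
x' = x̄ + K·y = [-5, 1]
P' = (I − K·H)·P̄ = [23/2 -5; -5 3]

x' = [-5, 1]
P' = [23/2 -5; -5 3]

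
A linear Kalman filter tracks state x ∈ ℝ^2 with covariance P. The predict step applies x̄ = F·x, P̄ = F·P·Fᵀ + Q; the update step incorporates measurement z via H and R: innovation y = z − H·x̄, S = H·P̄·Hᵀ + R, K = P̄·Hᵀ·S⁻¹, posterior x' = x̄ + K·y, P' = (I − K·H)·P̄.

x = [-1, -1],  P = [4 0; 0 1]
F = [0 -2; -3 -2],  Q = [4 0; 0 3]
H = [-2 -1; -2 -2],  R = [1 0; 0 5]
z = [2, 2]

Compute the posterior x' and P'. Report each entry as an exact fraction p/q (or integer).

x' = [-351/502, -829/2008]
P' = [374/251 -1143/502; -1143/502 8087/2008]

x̄ = F·x = [2, 5]
P̄ = F·P·Fᵀ + Q = [8 4; 4 43]
y = z − H·x̄ = [11, 16]
S = H·P̄·Hᵀ + R = [92 142; 142 241]
K = P̄·Hᵀ·S⁻¹ = [-353/502 79/251; 1057/2008 -703/1004]
x' = x̄ + K·y = [-351/502, -829/2008]
P' = (I − K·H)·P̄ = [374/251 -1143/502; -1143/502 8087/2008]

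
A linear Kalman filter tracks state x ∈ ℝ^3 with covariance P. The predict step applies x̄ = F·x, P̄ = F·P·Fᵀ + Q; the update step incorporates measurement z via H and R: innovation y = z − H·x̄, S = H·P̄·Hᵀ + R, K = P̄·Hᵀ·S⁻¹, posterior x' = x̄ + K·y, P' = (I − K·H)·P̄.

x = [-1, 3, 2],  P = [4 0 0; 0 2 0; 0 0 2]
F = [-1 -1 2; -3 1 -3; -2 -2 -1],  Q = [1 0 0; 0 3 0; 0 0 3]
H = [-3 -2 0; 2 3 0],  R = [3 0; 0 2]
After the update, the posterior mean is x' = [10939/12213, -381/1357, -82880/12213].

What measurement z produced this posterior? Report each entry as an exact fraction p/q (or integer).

z = [-2, 1]

x̄ = F·x = [2, 0, -6]
P̄ = F·P·Fᵀ + Q = [15 -2 8; -2 59 26; 8 26 29]
S = H·P̄·Hᵀ + R = [350 -418; -418 569]
K = P̄·Hᵀ·S⁻¹ = [-13297/24426 -4369/12213; 477/1357 763/1357; -1976/12213 566/12213]
x' − x̄ = [-13487/12213, -381/1357, -9602/12213] = K·y
y = (KᵀK)⁻¹·Kᵀ·(x' − x̄) = [4, -3]
z = y + H·x̄ = [4, -3] + [-6, 4] = [-2, 1]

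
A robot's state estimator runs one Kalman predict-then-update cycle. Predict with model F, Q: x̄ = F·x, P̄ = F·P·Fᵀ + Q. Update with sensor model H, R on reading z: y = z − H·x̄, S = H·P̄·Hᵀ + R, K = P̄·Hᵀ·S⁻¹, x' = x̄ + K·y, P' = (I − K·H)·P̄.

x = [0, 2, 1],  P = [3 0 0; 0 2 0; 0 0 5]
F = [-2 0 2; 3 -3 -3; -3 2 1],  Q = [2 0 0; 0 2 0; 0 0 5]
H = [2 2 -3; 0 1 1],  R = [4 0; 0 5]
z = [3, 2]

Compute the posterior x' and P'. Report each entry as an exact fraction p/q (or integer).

x̄ = F·x = [2, -9, 5]
P̄ = F·P·Fᵀ + Q = [34 -48 28; -48 92 -54; 28 -54 45]
y = z − H·x̄ = [32, 6]
S = H·P̄·Hᵀ + R = [841 63; 63 34]
K = P̄·Hᵀ·S⁻¹ = [-2548/24625 -9764/24625; 6106/24625 16208/24625; -5791/24625 4212/24625]
x' = x̄ + K·y = [-18174/4925, 14203/4925, -7383/4925]
P' = (I − K·H)·P̄ = [356594/24625 -173968/24625 125148/24625; -173968/24625 123096/24625 -42056/24625; 125148/24625 -42056/24625 63116/24625]

x' = [-18174/4925, 14203/4925, -7383/4925]
P' = [356594/24625 -173968/24625 125148/24625; -173968/24625 123096/24625 -42056/24625; 125148/24625 -42056/24625 63116/24625]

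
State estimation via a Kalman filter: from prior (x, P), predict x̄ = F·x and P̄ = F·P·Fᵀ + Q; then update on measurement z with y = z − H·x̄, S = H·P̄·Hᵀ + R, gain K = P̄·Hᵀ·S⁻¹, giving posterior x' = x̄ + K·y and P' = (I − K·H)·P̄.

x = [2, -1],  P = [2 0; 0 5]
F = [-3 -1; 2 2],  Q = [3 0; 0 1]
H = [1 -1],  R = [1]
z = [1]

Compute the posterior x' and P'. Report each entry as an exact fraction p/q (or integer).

x̄ = F·x = [-5, 2]
P̄ = F·P·Fᵀ + Q = [26 -22; -22 29]
y = z − H·x̄ = [8]
S = H·P̄·Hᵀ + R = [100]
K = P̄·Hᵀ·S⁻¹ = [12/25; -51/100]
x' = x̄ + K·y = [-29/25, -52/25]
P' = (I − K·H)·P̄ = [74/25 62/25; 62/25 299/100]

x' = [-29/25, -52/25]
P' = [74/25 62/25; 62/25 299/100]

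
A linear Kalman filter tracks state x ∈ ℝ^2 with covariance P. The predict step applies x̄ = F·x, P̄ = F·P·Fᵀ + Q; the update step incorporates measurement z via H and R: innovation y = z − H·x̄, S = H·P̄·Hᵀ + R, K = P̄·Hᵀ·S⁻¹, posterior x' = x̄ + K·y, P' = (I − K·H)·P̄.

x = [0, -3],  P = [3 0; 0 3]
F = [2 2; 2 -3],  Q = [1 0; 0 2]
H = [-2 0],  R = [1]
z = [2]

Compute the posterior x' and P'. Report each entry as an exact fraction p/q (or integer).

x' = [-106/101, 789/101]
P' = [25/101 -6/101; -6/101 3997/101]

x̄ = F·x = [-6, 9]
P̄ = F·P·Fᵀ + Q = [25 -6; -6 41]
y = z − H·x̄ = [-10]
S = H·P̄·Hᵀ + R = [101]
K = P̄·Hᵀ·S⁻¹ = [-50/101; 12/101]
x' = x̄ + K·y = [-106/101, 789/101]
P' = (I − K·H)·P̄ = [25/101 -6/101; -6/101 3997/101]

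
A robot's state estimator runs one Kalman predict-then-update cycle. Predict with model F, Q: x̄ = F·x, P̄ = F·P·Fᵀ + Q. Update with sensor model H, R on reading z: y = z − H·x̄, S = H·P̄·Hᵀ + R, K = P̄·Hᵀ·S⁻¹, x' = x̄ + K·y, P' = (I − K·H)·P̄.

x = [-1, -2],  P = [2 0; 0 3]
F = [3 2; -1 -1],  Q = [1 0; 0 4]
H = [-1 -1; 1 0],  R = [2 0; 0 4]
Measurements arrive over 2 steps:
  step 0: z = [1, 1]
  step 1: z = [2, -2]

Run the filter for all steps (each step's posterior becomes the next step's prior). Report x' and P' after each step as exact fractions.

step 0: x' = [-79/269, -96/269], P' = [788/269 -636/269; -636/269 882/269]
step 1: x' = [-6109/2876, 1927/5752], P' = [5255/2157 -8201/4314; -8201/4314 24707/8628]

step 0: x̄ = F·x = [-7, 3]
step 0: P̄ = F·P·Fᵀ + Q = [31 -12; -12 9]
step 0: y = z − H·x̄ = [-3, 8]
step 0: S = H·P̄·Hᵀ + R = [18 -19; -19 35]
step 0: K = P̄·Hᵀ·S⁻¹ = [-76/269 197/269; -123/269 -159/269]
step 0: x' = x̄ + K·y = [-79/269, -96/269]
step 0: P' = (I − K·H)·P̄ = [788/269 -636/269; -636/269 882/269]
step 1: x̄ = F·x = [-429/269, 175/269]
step 1: P̄ = F·P·Fᵀ + Q = [3257/269 -948/269; -948/269 1474/269]
step 1: y = z − H·x̄ = [284/269, -109/269]
step 1: S = H·P̄·Hᵀ + R = [3373/269 -2309/269; -2309/269 4333/269]
step 1: K = P̄·Hᵀ·S⁻¹ = [-2309/8628 5255/8628; -8305/17256 -8201/17256]
step 1: x' = x̄ + K·y = [-6109/2876, 1927/5752]
step 1: P' = (I − K·H)·P̄ = [5255/2157 -8201/4314; -8201/4314 24707/8628]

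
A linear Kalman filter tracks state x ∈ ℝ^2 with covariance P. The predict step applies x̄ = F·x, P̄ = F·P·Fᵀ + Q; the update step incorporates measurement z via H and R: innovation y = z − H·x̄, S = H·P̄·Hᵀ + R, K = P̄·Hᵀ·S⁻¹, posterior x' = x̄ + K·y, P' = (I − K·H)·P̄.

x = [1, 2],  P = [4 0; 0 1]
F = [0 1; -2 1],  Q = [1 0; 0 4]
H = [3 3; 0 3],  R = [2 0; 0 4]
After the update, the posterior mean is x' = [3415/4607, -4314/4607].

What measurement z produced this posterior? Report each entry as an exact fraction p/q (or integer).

x̄ = F·x = [2, 0]
P̄ = F·P·Fᵀ + Q = [2 1; 1 21]
S = H·P̄·Hᵀ + R = [227 198; 198 193]
K = P̄·Hᵀ·S⁻¹ = [1143/4607 -1101/4607; 264/4607 1233/4607]
x' − x̄ = [-5799/4607, -4314/4607] = K·y
y = (KᵀK)⁻¹·Kᵀ·(x' − x̄) = [-7, -2]
z = y + H·x̄ = [-7, -2] + [6, 0] = [-1, -2]

z = [-1, -2]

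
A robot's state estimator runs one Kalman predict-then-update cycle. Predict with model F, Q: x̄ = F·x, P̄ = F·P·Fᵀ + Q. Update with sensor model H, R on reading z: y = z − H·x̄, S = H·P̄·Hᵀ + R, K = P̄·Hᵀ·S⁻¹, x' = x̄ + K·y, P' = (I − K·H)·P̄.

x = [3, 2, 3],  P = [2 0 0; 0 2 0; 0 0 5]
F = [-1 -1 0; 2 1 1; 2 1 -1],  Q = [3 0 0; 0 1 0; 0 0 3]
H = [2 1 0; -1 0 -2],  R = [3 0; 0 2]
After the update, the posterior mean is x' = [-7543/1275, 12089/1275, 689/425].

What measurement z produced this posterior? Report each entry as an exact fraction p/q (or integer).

x̄ = F·x = [-5, 11, 5]
P̄ = F·P·Fᵀ + Q = [7 -6 -6; -6 16 5; -6 5 18]
S = H·P̄·Hᵀ + R = [23 6; 6 57]
K = P̄·Hᵀ·S⁻¹ = [142/425 67/1275; 84/425 -116/1275; -73/425 -216/425]
x' − x̄ = [-1168/1275, -1936/1275, -1436/425] = K·y
y = (KᵀK)⁻¹·Kᵀ·(x' − x̄) = [-4, 8]
z = y + H·x̄ = [-4, 8] + [1, -5] = [-3, 3]

z = [-3, 3]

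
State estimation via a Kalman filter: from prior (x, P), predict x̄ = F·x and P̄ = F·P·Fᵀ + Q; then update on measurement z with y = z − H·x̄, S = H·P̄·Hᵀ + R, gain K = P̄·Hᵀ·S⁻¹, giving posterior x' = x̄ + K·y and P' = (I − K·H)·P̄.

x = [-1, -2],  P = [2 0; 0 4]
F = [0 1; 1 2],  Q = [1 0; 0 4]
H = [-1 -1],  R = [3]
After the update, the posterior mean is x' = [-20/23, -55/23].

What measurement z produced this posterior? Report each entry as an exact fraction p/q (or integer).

z = [3]

x̄ = F·x = [-2, -5]
P̄ = F·P·Fᵀ + Q = [5 8; 8 22]
S = H·P̄·Hᵀ + R = [46]
K = P̄·Hᵀ·S⁻¹ = [-13/46; -15/23]
x' − x̄ = [26/23, 60/23] = K·y
y = (KᵀK)⁻¹·Kᵀ·(x' − x̄) = [-4]
z = y + H·x̄ = [-4] + [7] = [3]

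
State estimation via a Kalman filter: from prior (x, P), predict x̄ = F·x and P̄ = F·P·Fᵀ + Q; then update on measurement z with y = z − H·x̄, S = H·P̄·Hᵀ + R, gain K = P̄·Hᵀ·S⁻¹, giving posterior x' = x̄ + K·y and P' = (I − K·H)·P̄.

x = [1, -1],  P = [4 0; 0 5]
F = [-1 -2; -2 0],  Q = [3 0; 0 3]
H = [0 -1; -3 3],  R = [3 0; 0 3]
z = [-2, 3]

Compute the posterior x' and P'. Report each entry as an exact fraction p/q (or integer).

x̄ = F·x = [1, -2]
P̄ = F·P·Fᵀ + Q = [27 8; 8 19]
y = z − H·x̄ = [-4, 12]
S = H·P̄·Hᵀ + R = [22 -33; -33 273]
K = P̄·Hᵀ·S⁻¹ = [-1355/1639 -46/149; -1366/1639 3/149]
x' = x̄ + K·y = [987/1639, 2582/1639]
P' = (I − K·H)·P̄ = [4571/1639 4065/1639; 4065/1639 4098/1639]

x' = [987/1639, 2582/1639]
P' = [4571/1639 4065/1639; 4065/1639 4098/1639]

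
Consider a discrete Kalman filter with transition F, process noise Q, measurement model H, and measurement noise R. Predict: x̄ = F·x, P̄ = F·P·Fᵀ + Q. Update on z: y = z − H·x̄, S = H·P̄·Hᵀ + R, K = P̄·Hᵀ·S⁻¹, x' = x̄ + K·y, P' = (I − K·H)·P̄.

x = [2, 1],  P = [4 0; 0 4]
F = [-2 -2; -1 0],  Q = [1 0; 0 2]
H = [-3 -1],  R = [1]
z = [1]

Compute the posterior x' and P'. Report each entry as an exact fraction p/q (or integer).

x̄ = F·x = [-6, -2]
P̄ = F·P·Fᵀ + Q = [33 8; 8 6]
y = z − H·x̄ = [-19]
S = H·P̄·Hᵀ + R = [352]
K = P̄·Hᵀ·S⁻¹ = [-107/352; -15/176]
x' = x̄ + K·y = [-79/352, -67/176]
P' = (I − K·H)·P̄ = [167/352 -197/176; -197/176 303/88]

x' = [-79/352, -67/176]
P' = [167/352 -197/176; -197/176 303/88]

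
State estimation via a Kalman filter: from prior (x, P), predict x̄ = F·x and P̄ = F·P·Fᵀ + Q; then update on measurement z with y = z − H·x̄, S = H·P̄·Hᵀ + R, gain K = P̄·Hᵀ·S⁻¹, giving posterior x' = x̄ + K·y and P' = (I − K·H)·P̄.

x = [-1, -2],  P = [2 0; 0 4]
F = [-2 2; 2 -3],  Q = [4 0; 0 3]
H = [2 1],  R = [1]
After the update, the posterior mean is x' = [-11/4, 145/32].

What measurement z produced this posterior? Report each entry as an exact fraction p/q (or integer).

z = [-1]

x̄ = F·x = [-2, 4]
P̄ = F·P·Fᵀ + Q = [28 -32; -32 47]
S = H·P̄·Hᵀ + R = [32]
K = P̄·Hᵀ·S⁻¹ = [3/4; -17/32]
x' − x̄ = [-3/4, 17/32] = K·y
y = (KᵀK)⁻¹·Kᵀ·(x' − x̄) = [-1]
z = y + H·x̄ = [-1] + [0] = [-1]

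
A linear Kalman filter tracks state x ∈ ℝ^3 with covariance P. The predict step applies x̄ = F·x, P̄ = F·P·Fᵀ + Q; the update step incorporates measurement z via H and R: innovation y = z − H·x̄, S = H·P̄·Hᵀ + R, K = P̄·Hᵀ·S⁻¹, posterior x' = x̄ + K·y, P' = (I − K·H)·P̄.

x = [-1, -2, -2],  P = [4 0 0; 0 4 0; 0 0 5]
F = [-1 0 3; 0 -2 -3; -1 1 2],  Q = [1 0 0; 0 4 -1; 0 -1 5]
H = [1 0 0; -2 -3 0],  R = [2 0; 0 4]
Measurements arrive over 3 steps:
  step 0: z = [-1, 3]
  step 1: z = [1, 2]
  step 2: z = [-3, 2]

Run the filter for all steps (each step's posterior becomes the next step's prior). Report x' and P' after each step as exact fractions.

step 0: x̄ = F·x = [-5, 10, -5]
step 0: P̄ = F·P·Fᵀ + Q = [50 -45 34; -45 65 -39; 34 -39 33]
step 0: y = z − H·x̄ = [4, 23]
step 0: S = H·P̄·Hᵀ + R = [52 35; 35 249]
step 0: K = P̄·Hᵀ·S⁻¹ = [11225/11723 70/11723; -7530/11723 -3885/11723; 6751/11723 1358/11723]
step 0: x' = x̄ + K·y = [-12105/11723, -2245/11723, -377/11723]
step 0: P' = (I − K·H)·P̄ = [22450/11723 -15060/11723 13502/11723; -15060/11723 15220/11723 -10812/11723; 13502/11723 -10812/11723 90783/11723]
step 1: x̄ = F·x = [10974/11723, 5621/11723, 9106/11723]
step 1: P̄ = F·P·Fᵀ + Q = [770208/11723 -741789/11723 482262/11723; -741789/11723 795075/11723 -500791/11723; 482262/11723 -500791/11723 392281/11723]
step 1: y = z − H·x̄ = [749/11723, 62257/11723]
step 1: S = H·P̄·Hᵀ + R = [793654/11723 684951/11723; 684951/11723 1381931/11723]
step 1: K = P̄·Hᵀ·S⁻¹ = [50773389/53537251 1369902/53537251; -34762194/53537251 -17700813/53537251; 25424601/53537251 8235108/53537251]
step 1: x' = x̄ + K·y = [60635763/53537251, -70553912/53537251, 86944157/53537251]
step 1: P' = (I − K·H)·P̄ = [101546778/53537251 -69524388/53537251 50849202/53537251; -69524388/53537251 69950676/53537251 -44879612/53537251; 50849202/53537251 -44879612/53537251 367745699/53537251]
step 2: x̄ = F·x = [200196708/53537251, -119724647/53537251, 42698639/53537251]
step 2: P̄ = F·P·Fᵀ + Q = [3159700108/53537251 -3026934789/53537251 1988660514/53537251; -3026934789/53537251 3265107655/53537251 -2072256683/53537251; 1988660514/53537251 -2072256683/53537251 1666300025/53537251]
step 2: y = z − H·x̄ = [-360808461/53537251, 148293977/53537251]
step 2: S = H·P̄·Hᵀ + R = [3266774610/53537251 2761404151/53537251; 2761404151/53537251 5915700863/53537251]
step 2: K = P̄·Hᵀ·S⁻¹ = [206706313153/218537714879 502073482/19867064989; -141486080970/218537714879 -6561097971/19867064989; 104232040161/218537714879 3097723836/19867064989]
step 2: x' = x̄ + K·y = [-560578958897/218537714879, 264906017120/218537714879, -433780721048/218537714879]
step 2: P' = (I − K·H)·P̄ = [413412626306/218537714879 -282972161940/218537714879 208464080322/218537714879; -282972161940/218537714879 284877544868/218537714879 -184409336476/218537714879; 208464080322/218537714879 -184409336476/218537714879 1504711485355/218537714879]

step 0: x' = [-12105/11723, -2245/11723, -377/11723], P' = [22450/11723 -15060/11723 13502/11723; -15060/11723 15220/11723 -10812/11723; 13502/11723 -10812/11723 90783/11723]
step 1: x' = [60635763/53537251, -70553912/53537251, 86944157/53537251], P' = [101546778/53537251 -69524388/53537251 50849202/53537251; -69524388/53537251 69950676/53537251 -44879612/53537251; 50849202/53537251 -44879612/53537251 367745699/53537251]
step 2: x' = [-560578958897/218537714879, 264906017120/218537714879, -433780721048/218537714879], P' = [413412626306/218537714879 -282972161940/218537714879 208464080322/218537714879; -282972161940/218537714879 284877544868/218537714879 -184409336476/218537714879; 208464080322/218537714879 -184409336476/218537714879 1504711485355/218537714879]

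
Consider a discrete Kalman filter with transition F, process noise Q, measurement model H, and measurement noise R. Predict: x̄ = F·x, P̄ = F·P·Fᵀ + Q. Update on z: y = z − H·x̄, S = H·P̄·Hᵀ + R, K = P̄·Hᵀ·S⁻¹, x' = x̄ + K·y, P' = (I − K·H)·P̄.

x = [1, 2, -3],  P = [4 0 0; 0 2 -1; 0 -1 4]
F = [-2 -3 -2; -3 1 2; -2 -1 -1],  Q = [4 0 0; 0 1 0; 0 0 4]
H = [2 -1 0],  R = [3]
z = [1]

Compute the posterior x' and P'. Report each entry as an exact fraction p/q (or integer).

x̄ = F·x = [-2, -7, -1]
P̄ = F·P·Fᵀ + Q = [42 10 25; 10 51 17; 25 17 24]
y = z − H·x̄ = [-2]
S = H·P̄·Hᵀ + R = [182]
K = P̄·Hᵀ·S⁻¹ = [37/91; -31/182; 33/182]
x' = x̄ + K·y = [-256/91, -606/91, -124/91]
P' = (I − K·H)·P̄ = [1084/91 2057/91 1054/91; 2057/91 8321/182 4117/182; 1054/91 4117/182 3279/182]

x' = [-256/91, -606/91, -124/91]
P' = [1084/91 2057/91 1054/91; 2057/91 8321/182 4117/182; 1054/91 4117/182 3279/182]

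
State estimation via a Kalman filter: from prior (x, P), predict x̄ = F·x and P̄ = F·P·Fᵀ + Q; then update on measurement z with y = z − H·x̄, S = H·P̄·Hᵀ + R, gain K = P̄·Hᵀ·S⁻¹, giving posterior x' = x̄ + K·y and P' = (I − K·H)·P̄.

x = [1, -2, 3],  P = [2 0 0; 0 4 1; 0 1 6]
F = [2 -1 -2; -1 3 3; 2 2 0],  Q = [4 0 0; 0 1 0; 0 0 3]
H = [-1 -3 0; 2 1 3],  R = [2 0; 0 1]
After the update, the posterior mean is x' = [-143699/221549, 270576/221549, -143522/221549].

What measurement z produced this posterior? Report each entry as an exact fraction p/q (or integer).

z = [-3, -2]

x̄ = F·x = [-2, 2, -2]
P̄ = F·P·Fᵀ + Q = [44 -61 -4; -61 111 26; -4 26 27]
S = H·P̄·Hᵀ + R = [679 -216; -216 395]
K = P̄·Hᵀ·S⁻¹ = [58145/221549 40209/221549; -92968/221549 -13259/221549; -7846/221549 51237/221549]
x' − x̄ = [299399/221549, -172522/221549, 299576/221549] = K·y
y = (KᵀK)⁻¹·Kᵀ·(x' − x̄) = [1, 6]
z = y + H·x̄ = [1, 6] + [-4, -8] = [-3, -2]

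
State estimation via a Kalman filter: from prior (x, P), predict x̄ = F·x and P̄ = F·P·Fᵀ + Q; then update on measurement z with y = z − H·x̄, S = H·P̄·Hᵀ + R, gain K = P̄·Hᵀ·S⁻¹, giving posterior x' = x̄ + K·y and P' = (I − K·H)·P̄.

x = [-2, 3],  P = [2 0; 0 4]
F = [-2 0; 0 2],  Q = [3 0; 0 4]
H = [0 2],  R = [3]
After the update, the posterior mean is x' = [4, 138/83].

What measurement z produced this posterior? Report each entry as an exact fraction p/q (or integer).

z = [3]

x̄ = F·x = [4, 6]
P̄ = F·P·Fᵀ + Q = [11 0; 0 20]
S = H·P̄·Hᵀ + R = [83]
K = P̄·Hᵀ·S⁻¹ = [0; 40/83]
x' − x̄ = [0, -360/83] = K·y
y = (KᵀK)⁻¹·Kᵀ·(x' − x̄) = [-9]
z = y + H·x̄ = [-9] + [12] = [3]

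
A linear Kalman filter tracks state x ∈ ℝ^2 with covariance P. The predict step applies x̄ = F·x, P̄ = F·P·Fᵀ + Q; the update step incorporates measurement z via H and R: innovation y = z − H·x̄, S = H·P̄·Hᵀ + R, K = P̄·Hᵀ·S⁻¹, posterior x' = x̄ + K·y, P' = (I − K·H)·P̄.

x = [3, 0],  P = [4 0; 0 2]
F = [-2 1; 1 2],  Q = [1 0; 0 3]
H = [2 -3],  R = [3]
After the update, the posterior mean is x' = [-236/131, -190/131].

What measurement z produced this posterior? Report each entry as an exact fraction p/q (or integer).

x̄ = F·x = [-6, 3]
P̄ = F·P·Fᵀ + Q = [19 -4; -4 15]
S = H·P̄·Hᵀ + R = [262]
K = P̄·Hᵀ·S⁻¹ = [25/131; -53/262]
x' − x̄ = [550/131, -583/131] = K·y
y = (KᵀK)⁻¹·Kᵀ·(x' − x̄) = [22]
z = y + H·x̄ = [22] + [-21] = [1]

z = [1]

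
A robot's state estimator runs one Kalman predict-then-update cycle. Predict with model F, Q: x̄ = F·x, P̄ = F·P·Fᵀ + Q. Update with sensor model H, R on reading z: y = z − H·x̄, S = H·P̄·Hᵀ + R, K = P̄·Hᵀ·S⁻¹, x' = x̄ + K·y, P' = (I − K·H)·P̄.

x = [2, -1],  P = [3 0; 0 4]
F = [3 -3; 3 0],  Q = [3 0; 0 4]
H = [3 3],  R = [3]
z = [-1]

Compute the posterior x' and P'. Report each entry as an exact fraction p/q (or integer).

x' = [-96/227, 28/227]
P' = [4017/454 -1962/227; -1962/227 1991/227]

x̄ = F·x = [9, 6]
P̄ = F·P·Fᵀ + Q = [66 27; 27 31]
y = z − H·x̄ = [-46]
S = H·P̄·Hᵀ + R = [1362]
K = P̄·Hᵀ·S⁻¹ = [93/454; 29/227]
x' = x̄ + K·y = [-96/227, 28/227]
P' = (I − K·H)·P̄ = [4017/454 -1962/227; -1962/227 1991/227]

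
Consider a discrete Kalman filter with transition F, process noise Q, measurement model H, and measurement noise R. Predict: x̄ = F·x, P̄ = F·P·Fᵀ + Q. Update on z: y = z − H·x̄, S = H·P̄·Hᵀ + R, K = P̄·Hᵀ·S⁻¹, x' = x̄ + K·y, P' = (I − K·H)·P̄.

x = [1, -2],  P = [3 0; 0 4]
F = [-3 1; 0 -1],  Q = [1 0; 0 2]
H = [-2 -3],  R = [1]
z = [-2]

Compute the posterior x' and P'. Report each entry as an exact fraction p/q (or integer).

x̄ = F·x = [-5, 2]
P̄ = F·P·Fᵀ + Q = [32 -4; -4 6]
y = z − H·x̄ = [-6]
S = H·P̄·Hᵀ + R = [135]
K = P̄·Hᵀ·S⁻¹ = [-52/135; -2/27]
x' = x̄ + K·y = [-121/45, 22/9]
P' = (I − K·H)·P̄ = [1616/135 -212/27; -212/27 142/27]

x' = [-121/45, 22/9]
P' = [1616/135 -212/27; -212/27 142/27]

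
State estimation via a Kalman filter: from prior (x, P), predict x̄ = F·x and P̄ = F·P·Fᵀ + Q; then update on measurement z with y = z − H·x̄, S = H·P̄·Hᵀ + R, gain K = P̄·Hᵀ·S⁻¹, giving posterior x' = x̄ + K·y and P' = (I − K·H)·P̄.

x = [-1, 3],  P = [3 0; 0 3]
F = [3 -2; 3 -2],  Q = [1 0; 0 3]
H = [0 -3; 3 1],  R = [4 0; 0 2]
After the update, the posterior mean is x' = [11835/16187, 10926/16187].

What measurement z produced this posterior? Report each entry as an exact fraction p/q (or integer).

x̄ = F·x = [-9, -9]
P̄ = F·P·Fᵀ + Q = [40 39; 39 42]
S = H·P̄·Hᵀ + R = [382 -477; -477 638]
K = P̄·Hᵀ·S⁻¹ = [1197/16187 4929/16187; -4545/16187 636/16187]
x' − x̄ = [157518/16187, 156609/16187] = K·y
y = (KᵀK)⁻¹·Kᵀ·(x' − x̄) = [-29, 39]
z = y + H·x̄ = [-29, 39] + [27, -36] = [-2, 3]

z = [-2, 3]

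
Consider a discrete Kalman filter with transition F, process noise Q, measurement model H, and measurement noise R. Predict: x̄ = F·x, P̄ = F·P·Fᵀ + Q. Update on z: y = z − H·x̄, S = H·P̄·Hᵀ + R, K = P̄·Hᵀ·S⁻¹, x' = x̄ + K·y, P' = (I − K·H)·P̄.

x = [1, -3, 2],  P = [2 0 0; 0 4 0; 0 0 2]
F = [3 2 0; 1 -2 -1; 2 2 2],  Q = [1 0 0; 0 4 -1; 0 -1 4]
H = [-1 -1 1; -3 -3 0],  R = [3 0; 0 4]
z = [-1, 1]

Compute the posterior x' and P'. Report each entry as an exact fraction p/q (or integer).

x̄ = F·x = [-3, 5, 0]
P̄ = F·P·Fᵀ + Q = [35 -10 28; -10 24 -17; 28 -17 36]
y = z − H·x̄ = [1, 7]
S = H·P̄·Hᵀ + R = [56 84; 84 355]
K = P̄·Hᵀ·S⁻¹ = [7365/12824 -159/458; -7477/12824 9/458; 11647/12824 -141/458]
x' = x̄ + K·y = [-62271/12824, 58407/12824, -15989/12824]
P' = (I − K·H)·P̄ = [92845/12824 -86909/12824 28031/12824; -86909/12824 86573/12824 -22767/12824; 28031/12824 -22767/12824 40205/12824]

x' = [-62271/12824, 58407/12824, -15989/12824]
P' = [92845/12824 -86909/12824 28031/12824; -86909/12824 86573/12824 -22767/12824; 28031/12824 -22767/12824 40205/12824]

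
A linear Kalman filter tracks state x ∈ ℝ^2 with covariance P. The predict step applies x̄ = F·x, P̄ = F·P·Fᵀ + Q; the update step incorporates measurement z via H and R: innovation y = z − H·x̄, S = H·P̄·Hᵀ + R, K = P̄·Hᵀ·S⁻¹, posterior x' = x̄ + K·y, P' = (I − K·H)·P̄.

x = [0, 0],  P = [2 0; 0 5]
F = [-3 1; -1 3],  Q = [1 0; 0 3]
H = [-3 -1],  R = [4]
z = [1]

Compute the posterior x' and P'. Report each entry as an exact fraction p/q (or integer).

x̄ = F·x = [0, 0]
P̄ = F·P·Fᵀ + Q = [24 21; 21 50]
y = z − H·x̄ = [1]
S = H·P̄·Hᵀ + R = [396]
K = P̄·Hᵀ·S⁻¹ = [-31/132; -113/396]
x' = x̄ + K·y = [-31/132, -113/396]
P' = (I − K·H)·P̄ = [95/44 -731/132; -731/132 7031/396]

x' = [-31/132, -113/396]
P' = [95/44 -731/132; -731/132 7031/396]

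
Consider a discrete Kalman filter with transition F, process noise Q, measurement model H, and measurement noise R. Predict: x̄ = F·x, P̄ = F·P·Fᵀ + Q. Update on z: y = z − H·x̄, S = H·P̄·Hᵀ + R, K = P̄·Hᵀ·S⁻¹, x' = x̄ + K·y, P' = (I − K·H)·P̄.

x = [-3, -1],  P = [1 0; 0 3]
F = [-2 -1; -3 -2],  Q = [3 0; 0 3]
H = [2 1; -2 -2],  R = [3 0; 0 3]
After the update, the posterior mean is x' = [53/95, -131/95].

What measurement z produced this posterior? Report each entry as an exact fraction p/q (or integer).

x̄ = F·x = [7, 11]
P̄ = F·P·Fᵀ + Q = [10 12; 12 24]
S = H·P̄·Hᵀ + R = [115 -160; -160 235]
K = P̄·Hᵀ·S⁻¹ = [32/95 4/95; -16/95 -8/19]
x' − x̄ = [-612/95, -1176/95] = K·y
y = (KᵀK)⁻¹·Kᵀ·(x' − x̄) = [-24, 39]
z = y + H·x̄ = [-24, 39] + [25, -36] = [1, 3]

z = [1, 3]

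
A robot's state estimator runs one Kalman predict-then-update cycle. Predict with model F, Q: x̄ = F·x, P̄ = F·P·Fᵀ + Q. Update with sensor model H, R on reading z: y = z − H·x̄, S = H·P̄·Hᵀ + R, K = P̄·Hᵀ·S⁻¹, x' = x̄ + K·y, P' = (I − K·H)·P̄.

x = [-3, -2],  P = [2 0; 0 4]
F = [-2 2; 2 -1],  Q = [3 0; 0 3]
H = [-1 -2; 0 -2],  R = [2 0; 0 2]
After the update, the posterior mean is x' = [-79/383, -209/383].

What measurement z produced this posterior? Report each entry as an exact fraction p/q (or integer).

x̄ = F·x = [2, -4]
P̄ = F·P·Fᵀ + Q = [27 -16; -16 15]
S = H·P̄·Hᵀ + R = [25 28; 28 62]
K = P̄·Hᵀ·S⁻¹ = [-293/383 330/383; -14/383 -179/383]
x' − x̄ = [-845/383, 1323/383] = K·y
y = (KᵀK)⁻¹·Kᵀ·(x' − x̄) = [-5, -7]
z = y + H·x̄ = [-5, -7] + [6, 8] = [1, 1]

z = [1, 1]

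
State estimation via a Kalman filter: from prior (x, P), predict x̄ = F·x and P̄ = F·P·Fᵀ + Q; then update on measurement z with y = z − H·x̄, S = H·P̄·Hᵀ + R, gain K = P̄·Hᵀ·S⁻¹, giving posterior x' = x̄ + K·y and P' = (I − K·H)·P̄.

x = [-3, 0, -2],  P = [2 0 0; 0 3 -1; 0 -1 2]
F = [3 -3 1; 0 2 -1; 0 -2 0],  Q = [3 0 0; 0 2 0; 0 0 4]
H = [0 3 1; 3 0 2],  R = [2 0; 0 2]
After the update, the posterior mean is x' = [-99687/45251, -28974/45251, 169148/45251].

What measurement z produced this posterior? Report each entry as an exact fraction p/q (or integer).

x̄ = F·x = [-11, 2, 0]
P̄ = F·P·Fᵀ + Q = [56 -25 20; -25 20 -14; 20 -14 16]
S = H·P̄·Hᵀ + R = [114 -217; -217 810]
K = P̄·Hᵀ·S⁻¹ = [586/45251 11777/45251; 14909/45251 -1760/45251; -1096/45251 4846/45251]
x' − x̄ = [398074/45251, -119476/45251, 169148/45251] = K·y
y = (KᵀK)⁻¹·Kᵀ·(x' − x̄) = [-4, 34]
z = y + H·x̄ = [-4, 34] + [6, -33] = [2, 1]

z = [2, 1]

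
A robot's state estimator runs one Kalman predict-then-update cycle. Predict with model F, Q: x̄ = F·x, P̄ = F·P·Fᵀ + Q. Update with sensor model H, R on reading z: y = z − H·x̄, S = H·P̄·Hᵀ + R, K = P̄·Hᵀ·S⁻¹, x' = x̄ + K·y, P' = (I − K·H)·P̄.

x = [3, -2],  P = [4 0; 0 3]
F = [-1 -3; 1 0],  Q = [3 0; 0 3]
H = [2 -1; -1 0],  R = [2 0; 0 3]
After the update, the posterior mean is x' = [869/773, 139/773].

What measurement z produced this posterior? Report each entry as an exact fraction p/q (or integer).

x̄ = F·x = [3, 3]
P̄ = F·P·Fᵀ + Q = [34 -4; -4 7]
S = H·P̄·Hᵀ + R = [161 -72; -72 37]
K = P̄·Hᵀ·S⁻¹ = [216/773 -290/773; -267/773 -436/773]
x' − x̄ = [-1450/773, -2180/773] = K·y
y = (KᵀK)⁻¹·Kᵀ·(x' − x̄) = [0, 5]
z = y + H·x̄ = [0, 5] + [3, -3] = [3, 2]

z = [3, 2]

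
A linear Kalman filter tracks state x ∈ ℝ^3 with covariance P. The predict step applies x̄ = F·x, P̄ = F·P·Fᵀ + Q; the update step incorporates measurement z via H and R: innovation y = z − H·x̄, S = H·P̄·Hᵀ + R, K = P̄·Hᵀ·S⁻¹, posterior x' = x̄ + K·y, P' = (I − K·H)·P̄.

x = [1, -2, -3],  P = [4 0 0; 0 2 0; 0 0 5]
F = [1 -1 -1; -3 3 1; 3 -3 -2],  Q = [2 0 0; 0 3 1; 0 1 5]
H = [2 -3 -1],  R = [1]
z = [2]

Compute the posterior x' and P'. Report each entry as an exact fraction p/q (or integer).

x' = [779/476, -473/476, 997/238]
P' = [1699/476 375/476 1103/238; 375/476 951/476 -967/238; 1103/238 -967/238 2512/119]

x̄ = F·x = [6, -12, 15]
P̄ = F·P·Fᵀ + Q = [13 -23 28; -23 62 -63; 28 -63 79]
y = z − H·x̄ = [-31]
S = H·P̄·Hᵀ + R = [476]
K = P̄·Hᵀ·S⁻¹ = [67/476; -169/476; 83/238]
x' = x̄ + K·y = [779/476, -473/476, 997/238]
P' = (I − K·H)·P̄ = [1699/476 375/476 1103/238; 375/476 951/476 -967/238; 1103/238 -967/238 2512/119]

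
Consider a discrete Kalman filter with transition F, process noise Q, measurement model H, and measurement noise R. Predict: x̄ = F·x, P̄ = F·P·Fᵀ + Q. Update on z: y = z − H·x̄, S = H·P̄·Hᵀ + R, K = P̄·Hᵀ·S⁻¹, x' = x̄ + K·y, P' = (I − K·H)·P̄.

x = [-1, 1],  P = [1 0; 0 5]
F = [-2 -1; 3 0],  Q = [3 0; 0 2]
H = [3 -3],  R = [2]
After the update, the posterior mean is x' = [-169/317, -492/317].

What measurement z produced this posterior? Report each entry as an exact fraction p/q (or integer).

z = [3]

x̄ = F·x = [1, -3]
P̄ = F·P·Fᵀ + Q = [12 -6; -6 11]
S = H·P̄·Hᵀ + R = [317]
K = P̄·Hᵀ·S⁻¹ = [54/317; -51/317]
x' − x̄ = [-486/317, 459/317] = K·y
y = (KᵀK)⁻¹·Kᵀ·(x' − x̄) = [-9]
z = y + H·x̄ = [-9] + [12] = [3]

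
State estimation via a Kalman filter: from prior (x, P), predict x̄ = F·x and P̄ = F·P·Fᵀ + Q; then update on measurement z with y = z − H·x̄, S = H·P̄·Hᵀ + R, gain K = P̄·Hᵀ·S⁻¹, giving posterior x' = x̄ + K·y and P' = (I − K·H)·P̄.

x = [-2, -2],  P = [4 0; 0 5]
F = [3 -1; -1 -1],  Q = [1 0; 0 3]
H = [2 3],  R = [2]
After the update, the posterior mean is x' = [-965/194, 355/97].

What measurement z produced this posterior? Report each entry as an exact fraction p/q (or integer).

z = [1]

x̄ = F·x = [-4, 4]
P̄ = F·P·Fᵀ + Q = [42 -7; -7 12]
S = H·P̄·Hᵀ + R = [194]
K = P̄·Hᵀ·S⁻¹ = [63/194; 11/97]
x' − x̄ = [-189/194, -33/97] = K·y
y = (KᵀK)⁻¹·Kᵀ·(x' − x̄) = [-3]
z = y + H·x̄ = [-3] + [4] = [1]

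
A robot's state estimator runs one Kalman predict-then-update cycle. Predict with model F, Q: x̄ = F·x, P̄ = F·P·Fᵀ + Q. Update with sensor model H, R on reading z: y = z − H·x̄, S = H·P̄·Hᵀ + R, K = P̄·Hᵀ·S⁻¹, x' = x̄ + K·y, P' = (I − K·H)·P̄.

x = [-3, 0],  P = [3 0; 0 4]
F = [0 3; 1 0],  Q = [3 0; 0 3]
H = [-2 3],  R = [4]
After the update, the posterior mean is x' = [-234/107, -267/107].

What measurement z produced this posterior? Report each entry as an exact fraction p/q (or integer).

z = [-3]

x̄ = F·x = [0, -3]
P̄ = F·P·Fᵀ + Q = [39 0; 0 6]
S = H·P̄·Hᵀ + R = [214]
K = P̄·Hᵀ·S⁻¹ = [-39/107; 9/107]
x' − x̄ = [-234/107, 54/107] = K·y
y = (KᵀK)⁻¹·Kᵀ·(x' − x̄) = [6]
z = y + H·x̄ = [6] + [-9] = [-3]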